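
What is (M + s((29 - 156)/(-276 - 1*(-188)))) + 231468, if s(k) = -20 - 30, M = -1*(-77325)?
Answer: 308743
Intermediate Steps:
M = 77325
s(k) = -50
(M + s((29 - 156)/(-276 - 1*(-188)))) + 231468 = (77325 - 50) + 231468 = 77275 + 231468 = 308743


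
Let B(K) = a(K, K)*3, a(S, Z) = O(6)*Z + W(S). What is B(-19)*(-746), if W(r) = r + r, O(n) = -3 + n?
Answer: 212610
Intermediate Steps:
W(r) = 2*r
a(S, Z) = 2*S + 3*Z (a(S, Z) = (-3 + 6)*Z + 2*S = 3*Z + 2*S = 2*S + 3*Z)
B(K) = 15*K (B(K) = (2*K + 3*K)*3 = (5*K)*3 = 15*K)
B(-19)*(-746) = (15*(-19))*(-746) = -285*(-746) = 212610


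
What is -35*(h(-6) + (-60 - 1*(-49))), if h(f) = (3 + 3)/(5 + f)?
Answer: 595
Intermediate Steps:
h(f) = 6/(5 + f)
-35*(h(-6) + (-60 - 1*(-49))) = -35*(6/(5 - 6) + (-60 - 1*(-49))) = -35*(6/(-1) + (-60 + 49)) = -35*(6*(-1) - 11) = -35*(-6 - 11) = -35*(-17) = 595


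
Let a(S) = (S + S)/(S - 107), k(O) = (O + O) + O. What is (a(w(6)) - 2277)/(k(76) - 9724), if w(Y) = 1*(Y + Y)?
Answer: 216339/902120 ≈ 0.23981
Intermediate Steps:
k(O) = 3*O (k(O) = 2*O + O = 3*O)
w(Y) = 2*Y (w(Y) = 1*(2*Y) = 2*Y)
a(S) = 2*S/(-107 + S) (a(S) = (2*S)/(-107 + S) = 2*S/(-107 + S))
(a(w(6)) - 2277)/(k(76) - 9724) = (2*(2*6)/(-107 + 2*6) - 2277)/(3*76 - 9724) = (2*12/(-107 + 12) - 2277)/(228 - 9724) = (2*12/(-95) - 2277)/(-9496) = (2*12*(-1/95) - 2277)*(-1/9496) = (-24/95 - 2277)*(-1/9496) = -216339/95*(-1/9496) = 216339/902120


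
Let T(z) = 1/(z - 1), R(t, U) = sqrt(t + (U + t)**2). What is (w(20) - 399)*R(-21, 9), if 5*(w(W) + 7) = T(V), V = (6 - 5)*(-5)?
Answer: -12181*sqrt(123)/30 ≈ -4503.1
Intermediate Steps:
V = -5 (V = 1*(-5) = -5)
T(z) = 1/(-1 + z)
w(W) = -211/30 (w(W) = -7 + 1/(5*(-1 - 5)) = -7 + (1/5)/(-6) = -7 + (1/5)*(-1/6) = -7 - 1/30 = -211/30)
(w(20) - 399)*R(-21, 9) = (-211/30 - 399)*sqrt(-21 + (9 - 21)**2) = -12181*sqrt(-21 + (-12)**2)/30 = -12181*sqrt(-21 + 144)/30 = -12181*sqrt(123)/30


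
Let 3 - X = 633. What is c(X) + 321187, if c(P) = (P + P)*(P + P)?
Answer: 1908787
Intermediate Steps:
X = -630 (X = 3 - 1*633 = 3 - 633 = -630)
c(P) = 4*P² (c(P) = (2*P)*(2*P) = 4*P²)
c(X) + 321187 = 4*(-630)² + 321187 = 4*396900 + 321187 = 1587600 + 321187 = 1908787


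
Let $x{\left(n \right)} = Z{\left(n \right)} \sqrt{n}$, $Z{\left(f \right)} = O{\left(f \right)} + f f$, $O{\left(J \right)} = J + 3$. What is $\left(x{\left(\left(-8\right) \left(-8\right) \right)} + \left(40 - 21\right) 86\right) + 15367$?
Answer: $50305$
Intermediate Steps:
$O{\left(J \right)} = 3 + J$
$Z{\left(f \right)} = 3 + f + f^{2}$ ($Z{\left(f \right)} = \left(3 + f\right) + f f = \left(3 + f\right) + f^{2} = 3 + f + f^{2}$)
$x{\left(n \right)} = \sqrt{n} \left(3 + n + n^{2}\right)$ ($x{\left(n \right)} = \left(3 + n + n^{2}\right) \sqrt{n} = \sqrt{n} \left(3 + n + n^{2}\right)$)
$\left(x{\left(\left(-8\right) \left(-8\right) \right)} + \left(40 - 21\right) 86\right) + 15367 = \left(\sqrt{\left(-8\right) \left(-8\right)} \left(3 - -64 + \left(\left(-8\right) \left(-8\right)\right)^{2}\right) + \left(40 - 21\right) 86\right) + 15367 = \left(\sqrt{64} \left(3 + 64 + 64^{2}\right) + 19 \cdot 86\right) + 15367 = \left(8 \left(3 + 64 + 4096\right) + 1634\right) + 15367 = \left(8 \cdot 4163 + 1634\right) + 15367 = \left(33304 + 1634\right) + 15367 = 34938 + 15367 = 50305$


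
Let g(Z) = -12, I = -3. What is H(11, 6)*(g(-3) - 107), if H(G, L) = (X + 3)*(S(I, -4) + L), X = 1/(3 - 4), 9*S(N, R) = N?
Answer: -4046/3 ≈ -1348.7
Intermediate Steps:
S(N, R) = N/9
X = -1 (X = 1/(-1) = -1)
H(G, L) = -⅔ + 2*L (H(G, L) = (-1 + 3)*((⅑)*(-3) + L) = 2*(-⅓ + L) = -⅔ + 2*L)
H(11, 6)*(g(-3) - 107) = (-⅔ + 2*6)*(-12 - 107) = (-⅔ + 12)*(-119) = (34/3)*(-119) = -4046/3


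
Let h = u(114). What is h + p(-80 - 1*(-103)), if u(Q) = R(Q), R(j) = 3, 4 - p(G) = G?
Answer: -16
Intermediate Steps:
p(G) = 4 - G
u(Q) = 3
h = 3
h + p(-80 - 1*(-103)) = 3 + (4 - (-80 - 1*(-103))) = 3 + (4 - (-80 + 103)) = 3 + (4 - 1*23) = 3 + (4 - 23) = 3 - 19 = -16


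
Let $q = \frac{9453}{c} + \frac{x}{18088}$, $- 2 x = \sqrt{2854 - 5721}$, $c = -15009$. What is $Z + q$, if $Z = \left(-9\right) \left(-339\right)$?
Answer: $\frac{15261002}{5003} - \frac{i \sqrt{2867}}{36176} \approx 3050.4 - 0.0014801 i$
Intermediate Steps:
$x = - \frac{i \sqrt{2867}}{2}$ ($x = - \frac{\sqrt{2854 - 5721}}{2} = - \frac{\sqrt{-2867}}{2} = - \frac{i \sqrt{2867}}{2} \approx - 26.772 i$)
$q = - \frac{3151}{5003} - \frac{i \sqrt{2867}}{36176}$ ($q = \frac{9453}{-15009} + \frac{\left(- \frac{1}{2}\right) i \sqrt{2867}}{18088} = 9453 \left(- \frac{1}{15009}\right) + - \frac{i \sqrt{2867}}{2} \cdot \frac{1}{18088} = - \frac{3151}{5003} - \frac{i \sqrt{2867}}{36176} \approx -0.62982 - 0.0014801 i$)
$Z = 3051$
$Z + q = 3051 - \left(\frac{3151}{5003} + \frac{i \sqrt{2867}}{36176}\right) = \frac{15261002}{5003} - \frac{i \sqrt{2867}}{36176}$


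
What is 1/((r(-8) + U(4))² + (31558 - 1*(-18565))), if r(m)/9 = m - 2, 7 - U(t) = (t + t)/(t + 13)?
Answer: 289/16499108 ≈ 1.7516e-5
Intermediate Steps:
U(t) = 7 - 2*t/(13 + t) (U(t) = 7 - (t + t)/(t + 13) = 7 - 2*t/(13 + t))
r(m) = -18 + 9*m (r(m) = 9*(m - 2) = 9*(-2 + m) = -18 + 9*m)
1/((r(-8) + U(4))² + (31558 - 1*(-18565))) = 1/(((-18 + 9*(-8)) + (91 + 5*4)/(13 + 4))² + (31558 - 1*(-18565))) = 1/(((-18 - 72) + (91 + 20)/17)² + (31558 + 18565)) = 1/((-90 + (1/17)*111)² + 50123) = 1/((-90 + 111/17)² + 50123) = 1/((-1419/17)² + 50123) = 1/(2013561/289 + 50123) = 1/(16499108/289) = 289/16499108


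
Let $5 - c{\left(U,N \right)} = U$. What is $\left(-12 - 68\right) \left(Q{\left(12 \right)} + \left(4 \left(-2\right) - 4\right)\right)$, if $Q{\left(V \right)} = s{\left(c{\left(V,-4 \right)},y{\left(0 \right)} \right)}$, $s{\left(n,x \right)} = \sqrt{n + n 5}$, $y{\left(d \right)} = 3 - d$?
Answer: $960 - 80 i \sqrt{42} \approx 960.0 - 518.46 i$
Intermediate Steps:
$c{\left(U,N \right)} = 5 - U$
$s{\left(n,x \right)} = \sqrt{6} \sqrt{n}$ ($s{\left(n,x \right)} = \sqrt{n + 5 n} = \sqrt{6 n} = \sqrt{6} \sqrt{n}$)
$Q{\left(V \right)} = \sqrt{6} \sqrt{5 - V}$
$\left(-12 - 68\right) \left(Q{\left(12 \right)} + \left(4 \left(-2\right) - 4\right)\right) = \left(-12 - 68\right) \left(\sqrt{30 - 72} + \left(4 \left(-2\right) - 4\right)\right) = \left(-12 - 68\right) \left(\sqrt{30 - 72} - 12\right) = - 80 \left(\sqrt{-42} - 12\right) = - 80 \left(i \sqrt{42} - 12\right) = - 80 \left(-12 + i \sqrt{42}\right) = 960 - 80 i \sqrt{42}$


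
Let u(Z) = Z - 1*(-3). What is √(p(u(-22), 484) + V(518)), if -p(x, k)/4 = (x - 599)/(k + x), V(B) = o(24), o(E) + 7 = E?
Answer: √536145/155 ≈ 4.7240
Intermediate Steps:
o(E) = -7 + E
V(B) = 17 (V(B) = -7 + 24 = 17)
u(Z) = 3 + Z (u(Z) = Z + 3 = 3 + Z)
p(x, k) = -4*(-599 + x)/(k + x) (p(x, k) = -4*(x - 599)/(k + x) = -4*(-599 + x)/(k + x))
√(p(u(-22), 484) + V(518)) = √(4*(599 - (3 - 22))/(484 + (3 - 22)) + 17) = √(4*(599 - 1*(-19))/(484 - 19) + 17) = √(4*(599 + 19)/465 + 17) = √(4*(1/465)*618 + 17) = √(824/155 + 17) = √(3459/155) = √536145/155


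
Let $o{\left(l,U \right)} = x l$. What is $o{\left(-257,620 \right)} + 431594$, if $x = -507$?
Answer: $561893$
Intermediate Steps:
$o{\left(l,U \right)} = - 507 l$
$o{\left(-257,620 \right)} + 431594 = \left(-507\right) \left(-257\right) + 431594 = 130299 + 431594 = 561893$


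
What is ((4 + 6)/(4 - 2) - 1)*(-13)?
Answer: -52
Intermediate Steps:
((4 + 6)/(4 - 2) - 1)*(-13) = (10/2 - 1)*(-13) = ((1/2)*10 - 1)*(-13) = (5 - 1)*(-13) = 4*(-13) = -52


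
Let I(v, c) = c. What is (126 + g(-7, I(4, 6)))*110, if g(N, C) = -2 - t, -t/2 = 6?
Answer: 14960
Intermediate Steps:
t = -12 (t = -2*6 = -12)
g(N, C) = 10 (g(N, C) = -2 - 1*(-12) = -2 + 12 = 10)
(126 + g(-7, I(4, 6)))*110 = (126 + 10)*110 = 136*110 = 14960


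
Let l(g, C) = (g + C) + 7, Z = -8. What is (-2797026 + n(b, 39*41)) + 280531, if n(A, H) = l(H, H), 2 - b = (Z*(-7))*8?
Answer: -2513290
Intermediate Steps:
b = -446 (b = 2 - (-8*(-7))*8 = 2 - 56*8 = 2 - 1*448 = 2 - 448 = -446)
l(g, C) = 7 + C + g (l(g, C) = (C + g) + 7 = 7 + C + g)
n(A, H) = 7 + 2*H (n(A, H) = 7 + H + H = 7 + 2*H)
(-2797026 + n(b, 39*41)) + 280531 = (-2797026 + (7 + 2*(39*41))) + 280531 = (-2797026 + (7 + 2*1599)) + 280531 = (-2797026 + (7 + 3198)) + 280531 = (-2797026 + 3205) + 280531 = -2793821 + 280531 = -2513290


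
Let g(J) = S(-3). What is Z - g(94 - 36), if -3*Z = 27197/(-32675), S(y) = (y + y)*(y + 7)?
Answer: 2379797/98025 ≈ 24.277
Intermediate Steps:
S(y) = 2*y*(7 + y) (S(y) = (2*y)*(7 + y) = 2*y*(7 + y))
g(J) = -24 (g(J) = 2*(-3)*(7 - 3) = 2*(-3)*4 = -24)
Z = 27197/98025 (Z = -27197/(3*(-32675)) = -27197*(-1)/(3*32675) = -⅓*(-27197/32675) = 27197/98025 ≈ 0.27745)
Z - g(94 - 36) = 27197/98025 - 1*(-24) = 27197/98025 + 24 = 2379797/98025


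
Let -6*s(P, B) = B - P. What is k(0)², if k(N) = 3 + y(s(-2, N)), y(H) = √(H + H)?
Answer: (9 + I*√6)²/9 ≈ 8.3333 + 4.899*I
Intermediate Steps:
s(P, B) = -B/6 + P/6 (s(P, B) = -(B - P)/6 = -B/6 + P/6)
y(H) = √2*√H (y(H) = √(2*H) = √2*√H)
k(N) = 3 + √2*√(-⅓ - N/6) (k(N) = 3 + √2*√(-N/6 + (⅙)*(-2)) = 3 + √2*√(-N/6 - ⅓) = 3 + √2*√(-⅓ - N/6))
k(0)² = (3 + √(-6 - 3*0)/3)² = (3 + √(-6 + 0)/3)² = (3 + √(-6)/3)² = (3 + (I*√6)/3)² = (3 + I*√6/3)²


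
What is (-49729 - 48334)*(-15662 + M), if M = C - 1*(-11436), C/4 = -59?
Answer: 437557106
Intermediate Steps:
C = -236 (C = 4*(-59) = -236)
M = 11200 (M = -236 - 1*(-11436) = -236 + 11436 = 11200)
(-49729 - 48334)*(-15662 + M) = (-49729 - 48334)*(-15662 + 11200) = -98063*(-4462) = 437557106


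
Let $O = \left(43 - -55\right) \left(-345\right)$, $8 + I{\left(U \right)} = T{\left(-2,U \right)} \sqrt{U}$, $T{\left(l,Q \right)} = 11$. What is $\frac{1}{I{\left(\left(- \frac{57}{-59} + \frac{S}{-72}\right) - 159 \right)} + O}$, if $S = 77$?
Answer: $- \frac{143658864}{4858337243143} - \frac{66 i \sqrt{79752778}}{4858337243143} \approx -2.957 \cdot 10^{-5} - 1.2132 \cdot 10^{-7} i$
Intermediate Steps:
$I{\left(U \right)} = -8 + 11 \sqrt{U}$
$O = -33810$ ($O = \left(43 + 55\right) \left(-345\right) = 98 \left(-345\right) = -33810$)
$\frac{1}{I{\left(\left(- \frac{57}{-59} + \frac{S}{-72}\right) - 159 \right)} + O} = \frac{1}{\left(-8 + 11 \sqrt{\left(- \frac{57}{-59} + \frac{77}{-72}\right) - 159}\right) - 33810} = \frac{1}{\left(-8 + 11 \sqrt{\left(\left(-57\right) \left(- \frac{1}{59}\right) + 77 \left(- \frac{1}{72}\right)\right) - 159}\right) - 33810} = \frac{1}{\left(-8 + 11 \sqrt{\left(\frac{57}{59} - \frac{77}{72}\right) - 159}\right) - 33810} = \frac{1}{\left(-8 + 11 \sqrt{- \frac{439}{4248} - 159}\right) - 33810} = \frac{1}{\left(-8 + 11 \sqrt{- \frac{675871}{4248}}\right) - 33810} = \frac{1}{\left(-8 + 11 \frac{i \sqrt{79752778}}{708}\right) - 33810} = \frac{1}{\left(-8 + \frac{11 i \sqrt{79752778}}{708}\right) - 33810} = \frac{1}{-33818 + \frac{11 i \sqrt{79752778}}{708}}$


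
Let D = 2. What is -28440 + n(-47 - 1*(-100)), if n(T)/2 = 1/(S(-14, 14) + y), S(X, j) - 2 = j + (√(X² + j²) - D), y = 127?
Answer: -554266878/19489 - 28*√2/19489 ≈ -28440.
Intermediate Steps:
S(X, j) = j + √(X² + j²) (S(X, j) = 2 + (j + (√(X² + j²) - 1*2)) = 2 + (j + (√(X² + j²) - 2)) = 2 + (j + (-2 + √(X² + j²))) = 2 + (-2 + j + √(X² + j²)) = j + √(X² + j²))
n(T) = 2/(141 + 14*√2) (n(T) = 2/((14 + √((-14)² + 14²)) + 127) = 2/((14 + √(196 + 196)) + 127) = 2/((14 + √392) + 127) = 2/((14 + 14*√2) + 127) = 2/(141 + 14*√2))
-28440 + n(-47 - 1*(-100)) = -28440 + (282/19489 - 28*√2/19489) = -554266878/19489 - 28*√2/19489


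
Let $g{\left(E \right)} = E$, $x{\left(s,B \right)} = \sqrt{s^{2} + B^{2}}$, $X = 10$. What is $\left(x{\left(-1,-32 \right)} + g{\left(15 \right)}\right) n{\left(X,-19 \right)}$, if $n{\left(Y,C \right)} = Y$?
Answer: $150 + 50 \sqrt{41} \approx 470.16$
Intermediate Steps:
$x{\left(s,B \right)} = \sqrt{B^{2} + s^{2}}$
$\left(x{\left(-1,-32 \right)} + g{\left(15 \right)}\right) n{\left(X,-19 \right)} = \left(\sqrt{\left(-32\right)^{2} + \left(-1\right)^{2}} + 15\right) 10 = \left(\sqrt{1024 + 1} + 15\right) 10 = \left(\sqrt{1025} + 15\right) 10 = \left(5 \sqrt{41} + 15\right) 10 = \left(15 + 5 \sqrt{41}\right) 10 = 150 + 50 \sqrt{41}$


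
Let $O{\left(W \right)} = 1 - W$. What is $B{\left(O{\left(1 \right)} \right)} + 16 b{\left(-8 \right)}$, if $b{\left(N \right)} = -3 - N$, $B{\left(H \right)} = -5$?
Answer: $75$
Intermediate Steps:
$B{\left(O{\left(1 \right)} \right)} + 16 b{\left(-8 \right)} = -5 + 16 \left(-3 - -8\right) = -5 + 16 \left(-3 + 8\right) = -5 + 16 \cdot 5 = -5 + 80 = 75$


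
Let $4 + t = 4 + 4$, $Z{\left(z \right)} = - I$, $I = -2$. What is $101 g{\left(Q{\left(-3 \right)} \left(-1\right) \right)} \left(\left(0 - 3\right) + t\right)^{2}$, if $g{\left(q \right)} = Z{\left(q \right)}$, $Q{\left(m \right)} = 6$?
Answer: $202$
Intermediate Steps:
$Z{\left(z \right)} = 2$ ($Z{\left(z \right)} = \left(-1\right) \left(-2\right) = 2$)
$t = 4$ ($t = -4 + \left(4 + 4\right) = -4 + 8 = 4$)
$g{\left(q \right)} = 2$
$101 g{\left(Q{\left(-3 \right)} \left(-1\right) \right)} \left(\left(0 - 3\right) + t\right)^{2} = 101 \cdot 2 \left(\left(0 - 3\right) + 4\right)^{2} = 202 \left(-3 + 4\right)^{2} = 202 \cdot 1^{2} = 202 \cdot 1 = 202$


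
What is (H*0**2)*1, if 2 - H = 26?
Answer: 0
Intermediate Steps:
H = -24 (H = 2 - 1*26 = 2 - 26 = -24)
(H*0**2)*1 = -24*0**2*1 = -24*0*1 = 0*1 = 0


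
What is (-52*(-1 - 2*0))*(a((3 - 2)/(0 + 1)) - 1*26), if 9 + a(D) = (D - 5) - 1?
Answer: -2080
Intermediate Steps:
a(D) = -15 + D (a(D) = -9 + ((D - 5) - 1) = -9 + ((-5 + D) - 1) = -9 + (-6 + D) = -15 + D)
(-52*(-1 - 2*0))*(a((3 - 2)/(0 + 1)) - 1*26) = (-52*(-1 - 2*0))*((-15 + (3 - 2)/(0 + 1)) - 1*26) = (-52*(-1 + 0))*((-15 + 1/1) - 26) = (-52*(-1))*((-15 + 1*1) - 26) = 52*((-15 + 1) - 26) = 52*(-14 - 26) = 52*(-40) = -2080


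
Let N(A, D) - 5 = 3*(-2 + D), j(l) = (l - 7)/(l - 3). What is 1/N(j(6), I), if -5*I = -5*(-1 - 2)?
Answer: -⅒ ≈ -0.10000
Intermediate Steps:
j(l) = (-7 + l)/(-3 + l)
I = -3 (I = -(-1)*(-1 - 2) = -(-1)*(-3) = -⅕*15 = -3)
N(A, D) = -1 + 3*D (N(A, D) = 5 + 3*(-2 + D) = 5 + (-6 + 3*D) = -1 + 3*D)
1/N(j(6), I) = 1/(-1 + 3*(-3)) = 1/(-1 - 9) = 1/(-10) = -⅒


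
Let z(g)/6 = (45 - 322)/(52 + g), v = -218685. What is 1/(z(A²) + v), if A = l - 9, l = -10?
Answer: -413/90318567 ≈ -4.5727e-6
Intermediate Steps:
A = -19 (A = -10 - 9 = -19)
z(g) = -1662/(52 + g) (z(g) = 6*((45 - 322)/(52 + g)) = 6*(-277/(52 + g)) = -1662/(52 + g))
1/(z(A²) + v) = 1/(-1662/(52 + (-19)²) - 218685) = 1/(-1662/(52 + 361) - 218685) = 1/(-1662/413 - 218685) = 1/(-90318567/413) = -413/90318567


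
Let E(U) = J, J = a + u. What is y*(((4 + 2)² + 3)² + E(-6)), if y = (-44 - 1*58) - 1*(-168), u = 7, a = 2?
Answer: 100980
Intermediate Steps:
y = 66 (y = (-44 - 58) + 168 = -102 + 168 = 66)
J = 9 (J = 2 + 7 = 9)
E(U) = 9
y*(((4 + 2)² + 3)² + E(-6)) = 66*(((4 + 2)² + 3)² + 9) = 66*((6² + 3)² + 9) = 66*((36 + 3)² + 9) = 66*(39² + 9) = 66*(1521 + 9) = 66*1530 = 100980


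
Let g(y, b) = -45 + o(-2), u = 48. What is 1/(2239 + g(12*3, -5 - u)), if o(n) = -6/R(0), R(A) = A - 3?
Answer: 1/2196 ≈ 0.00045537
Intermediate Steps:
R(A) = -3 + A
o(n) = 2 (o(n) = -6/(-3 + 0) = -6/(-3) = -6*(-⅓) = 2)
g(y, b) = -43 (g(y, b) = -45 + 2 = -43)
1/(2239 + g(12*3, -5 - u)) = 1/(2239 - 43) = 1/2196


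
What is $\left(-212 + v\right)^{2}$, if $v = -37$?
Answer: $62001$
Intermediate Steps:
$\left(-212 + v\right)^{2} = \left(-212 - 37\right)^{2} = \left(-249\right)^{2} = 62001$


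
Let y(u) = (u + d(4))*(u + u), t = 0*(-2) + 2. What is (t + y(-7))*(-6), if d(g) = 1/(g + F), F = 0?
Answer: -579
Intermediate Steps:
t = 2 (t = 0 + 2 = 2)
d(g) = 1/g (d(g) = 1/(g + 0) = 1/g)
y(u) = 2*u*(1/4 + u) (y(u) = (u + 1/4)*(u + u) = (u + 1/4)*(2*u) = (1/4 + u)*(2*u) = 2*u*(1/4 + u))
(t + y(-7))*(-6) = (2 + (1/2)*(-7)*(1 + 4*(-7)))*(-6) = (2 + (1/2)*(-7)*(1 - 28))*(-6) = (2 + (1/2)*(-7)*(-27))*(-6) = (2 + 189/2)*(-6) = (193/2)*(-6) = -579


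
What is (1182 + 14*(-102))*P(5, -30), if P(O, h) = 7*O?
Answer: -8610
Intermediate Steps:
(1182 + 14*(-102))*P(5, -30) = (1182 + 14*(-102))*(7*5) = (1182 - 1428)*35 = -246*35 = -8610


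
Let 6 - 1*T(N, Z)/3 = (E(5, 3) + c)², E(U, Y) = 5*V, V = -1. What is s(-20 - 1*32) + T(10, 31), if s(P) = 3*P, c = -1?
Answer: -246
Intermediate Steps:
E(U, Y) = -5 (E(U, Y) = 5*(-1) = -5)
T(N, Z) = -90 (T(N, Z) = 18 - 3*(-5 - 1)² = 18 - 3*(-6)² = 18 - 3*36 = 18 - 108 = -90)
s(-20 - 1*32) + T(10, 31) = 3*(-20 - 1*32) - 90 = 3*(-20 - 32) - 90 = 3*(-52) - 90 = -156 - 90 = -246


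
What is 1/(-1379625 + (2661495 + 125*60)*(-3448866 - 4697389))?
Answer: -1/21742315243350 ≈ -4.5993e-14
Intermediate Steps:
1/(-1379625 + (2661495 + 125*60)*(-3448866 - 4697389)) = 1/(-1379625 + (2661495 + 7500)*(-8146255)) = 1/(-1379625 + 2668995*(-8146255)) = 1/(-1379625 - 21742313863725) = 1/(-21742315243350) = -1/21742315243350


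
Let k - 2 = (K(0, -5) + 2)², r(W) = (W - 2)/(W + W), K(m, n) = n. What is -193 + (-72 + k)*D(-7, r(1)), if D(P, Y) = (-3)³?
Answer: 1454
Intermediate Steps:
r(W) = (-2 + W)/(2*W) (r(W) = (-2 + W)/((2*W)) = (-2 + W)*(1/(2*W)) = (-2 + W)/(2*W))
D(P, Y) = -27
k = 11 (k = 2 + (-5 + 2)² = 2 + (-3)² = 2 + 9 = 11)
-193 + (-72 + k)*D(-7, r(1)) = -193 + (-72 + 11)*(-27) = -193 - 61*(-27) = -193 + 1647 = 1454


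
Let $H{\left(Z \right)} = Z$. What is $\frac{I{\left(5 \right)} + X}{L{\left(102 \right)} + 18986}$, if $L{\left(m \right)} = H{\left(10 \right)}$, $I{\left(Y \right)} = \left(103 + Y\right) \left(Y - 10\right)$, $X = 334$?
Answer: $- \frac{103}{9498} \approx -0.010844$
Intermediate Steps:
$I{\left(Y \right)} = \left(-10 + Y\right) \left(103 + Y\right)$ ($I{\left(Y \right)} = \left(103 + Y\right) \left(-10 + Y\right) = \left(-10 + Y\right) \left(103 + Y\right)$)
$L{\left(m \right)} = 10$
$\frac{I{\left(5 \right)} + X}{L{\left(102 \right)} + 18986} = \frac{\left(-1030 + 5^{2} + 93 \cdot 5\right) + 334}{10 + 18986} = \frac{\left(-1030 + 25 + 465\right) + 334}{18996} = \left(-540 + 334\right) \frac{1}{18996} = \left(-206\right) \frac{1}{18996} = - \frac{103}{9498}$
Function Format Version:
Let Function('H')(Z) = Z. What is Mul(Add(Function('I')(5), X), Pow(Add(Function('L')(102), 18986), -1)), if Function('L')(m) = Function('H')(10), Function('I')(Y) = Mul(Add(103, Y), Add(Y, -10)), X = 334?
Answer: Rational(-103, 9498) ≈ -0.010844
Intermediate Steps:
Function('I')(Y) = Mul(Add(-10, Y), Add(103, Y)) (Function('I')(Y) = Mul(Add(103, Y), Add(-10, Y)) = Mul(Add(-10, Y), Add(103, Y)))
Function('L')(m) = 10
Mul(Add(Function('I')(5), X), Pow(Add(Function('L')(102), 18986), -1)) = Mul(Add(Add(-1030, Pow(5, 2), Mul(93, 5)), 334), Pow(Add(10, 18986), -1)) = Mul(Add(Add(-1030, 25, 465), 334), Pow(18996, -1)) = Mul(Add(-540, 334), Rational(1, 18996)) = Mul(-206, Rational(1, 18996)) = Rational(-103, 9498)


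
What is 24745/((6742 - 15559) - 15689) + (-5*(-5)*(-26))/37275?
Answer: -37531951/36538446 ≈ -1.0272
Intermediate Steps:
24745/((6742 - 15559) - 15689) + (-5*(-5)*(-26))/37275 = 24745/(-8817 - 15689) + (25*(-26))*(1/37275) = 24745/(-24506) - 650*1/37275 = 24745*(-1/24506) - 26/1491 = -24745/24506 - 26/1491 = -37531951/36538446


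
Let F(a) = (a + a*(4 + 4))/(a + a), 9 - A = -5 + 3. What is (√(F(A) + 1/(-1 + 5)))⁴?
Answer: 361/16 ≈ 22.563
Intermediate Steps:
A = 11 (A = 9 - (-5 + 3) = 9 - 1*(-2) = 9 + 2 = 11)
F(a) = 9/2 (F(a) = (a + a*8)/((2*a)) = (a + 8*a)*(1/(2*a)) = (9*a)*(1/(2*a)) = 9/2)
(√(F(A) + 1/(-1 + 5)))⁴ = (√(9/2 + 1/(-1 + 5)))⁴ = (√(9/2 + 1/4))⁴ = (√(9/2 + ¼))⁴ = (√(19/4))⁴ = (√19/2)⁴ = 361/16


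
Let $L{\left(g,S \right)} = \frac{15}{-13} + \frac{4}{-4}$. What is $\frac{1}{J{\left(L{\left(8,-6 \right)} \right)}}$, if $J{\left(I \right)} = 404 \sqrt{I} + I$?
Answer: $- \frac{13}{2121836} - \frac{1313 i \sqrt{91}}{7426426} \approx -6.1268 \cdot 10^{-6} - 0.0016866 i$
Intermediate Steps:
$L{\left(g,S \right)} = - \frac{28}{13}$ ($L{\left(g,S \right)} = 15 \left(- \frac{1}{13}\right) + 4 \left(- \frac{1}{4}\right) = - \frac{15}{13} - 1 = - \frac{28}{13}$)
$J{\left(I \right)} = I + 404 \sqrt{I}$
$\frac{1}{J{\left(L{\left(8,-6 \right)} \right)}} = \frac{1}{- \frac{28}{13} + 404 \sqrt{- \frac{28}{13}}} = \frac{1}{- \frac{28}{13} + 404 \frac{2 i \sqrt{91}}{13}} = \frac{1}{- \frac{28}{13} + \frac{808 i \sqrt{91}}{13}}$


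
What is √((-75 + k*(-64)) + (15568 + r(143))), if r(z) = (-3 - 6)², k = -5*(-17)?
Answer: 3*√1126 ≈ 100.67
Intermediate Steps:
k = 85
r(z) = 81 (r(z) = (-9)² = 81)
√((-75 + k*(-64)) + (15568 + r(143))) = √((-75 + 85*(-64)) + (15568 + 81)) = √((-75 - 5440) + 15649) = √(-5515 + 15649) = √10134 = 3*√1126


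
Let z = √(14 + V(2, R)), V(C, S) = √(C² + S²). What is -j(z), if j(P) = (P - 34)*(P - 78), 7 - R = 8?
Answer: -2666 - √5 + 112*√(14 + √5) ≈ -2216.9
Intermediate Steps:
R = -1 (R = 7 - 1*8 = 7 - 8 = -1)
z = √(14 + √5) (z = √(14 + √(2² + (-1)²)) = √(14 + √(4 + 1)) = √(14 + √5) ≈ 4.0294)
j(P) = (-78 + P)*(-34 + P) (j(P) = (-34 + P)*(-78 + P) = (-78 + P)*(-34 + P))
-j(z) = -(2652 + (√(14 + √5))² - 112*√(14 + √5)) = -(2652 + (14 + √5) - 112*√(14 + √5)) = -(2666 + √5 - 112*√(14 + √5)) = -2666 - √5 + 112*√(14 + √5)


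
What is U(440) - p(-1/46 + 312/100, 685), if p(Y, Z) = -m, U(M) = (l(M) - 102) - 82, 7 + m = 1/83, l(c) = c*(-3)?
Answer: -125412/83 ≈ -1511.0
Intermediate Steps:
l(c) = -3*c
m = -580/83 (m = -7 + 1/83 = -580/83 ≈ -6.9880)
U(M) = -184 - 3*M (U(M) = (-3*M - 102) - 82 = (-102 - 3*M) - 82 = -184 - 3*M)
p(Y, Z) = 580/83 (p(Y, Z) = -1*(-580/83) = 580/83)
U(440) - p(-1/46 + 312/100, 685) = (-184 - 3*440) - 1*580/83 = (-184 - 1320) - 580/83 = -1504 - 580/83 = -125412/83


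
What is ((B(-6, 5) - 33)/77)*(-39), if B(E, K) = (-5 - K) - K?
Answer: 1872/77 ≈ 24.312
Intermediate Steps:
B(E, K) = -5 - 2*K
((B(-6, 5) - 33)/77)*(-39) = (((-5 - 2*5) - 33)/77)*(-39) = (((-5 - 10) - 33)/77)*(-39) = ((-15 - 33)/77)*(-39) = ((1/77)*(-48))*(-39) = -48/77*(-39) = 1872/77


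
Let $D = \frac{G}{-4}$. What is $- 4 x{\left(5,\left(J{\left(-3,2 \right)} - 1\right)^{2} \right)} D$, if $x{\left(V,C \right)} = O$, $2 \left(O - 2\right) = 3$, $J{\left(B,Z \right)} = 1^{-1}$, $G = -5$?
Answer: $- \frac{35}{2} \approx -17.5$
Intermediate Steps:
$J{\left(B,Z \right)} = 1$
$O = \frac{7}{2}$ ($O = 2 + \frac{1}{2} \cdot 3 = 2 + \frac{3}{2} = \frac{7}{2} \approx 3.5$)
$x{\left(V,C \right)} = \frac{7}{2}$
$D = \frac{5}{4}$ ($D = - \frac{5}{-4} = \left(-5\right) \left(- \frac{1}{4}\right) = \frac{5}{4} \approx 1.25$)
$- 4 x{\left(5,\left(J{\left(-3,2 \right)} - 1\right)^{2} \right)} D = \left(-4\right) \frac{7}{2} \cdot \frac{5}{4} = \left(-14\right) \frac{5}{4} = - \frac{35}{2}$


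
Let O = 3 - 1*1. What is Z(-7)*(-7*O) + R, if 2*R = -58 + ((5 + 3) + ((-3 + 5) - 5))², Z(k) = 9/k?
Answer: 3/2 ≈ 1.5000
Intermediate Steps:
O = 2 (O = 3 - 1 = 2)
R = -33/2 (R = (-58 + ((5 + 3) + ((-3 + 5) - 5))²)/2 = (-58 + (8 + (2 - 5))²)/2 = (-58 + (8 - 3)²)/2 = (-58 + 5²)/2 = (-58 + 25)/2 = (½)*(-33) = -33/2 ≈ -16.500)
Z(-7)*(-7*O) + R = (9/(-7))*(-7*2) - 33/2 = (9*(-⅐))*(-14) - 33/2 = -9/7*(-14) - 33/2 = 18 - 33/2 = 3/2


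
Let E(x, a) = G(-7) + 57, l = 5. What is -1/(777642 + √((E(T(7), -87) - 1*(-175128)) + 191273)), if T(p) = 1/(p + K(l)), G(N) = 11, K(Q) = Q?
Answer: -777642/604726713695 + √366469/604726713695 ≈ -1.2849e-6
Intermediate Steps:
T(p) = 1/(5 + p) (T(p) = 1/(p + 5) = 1/(5 + p))
E(x, a) = 68 (E(x, a) = 11 + 57 = 68)
-1/(777642 + √((E(T(7), -87) - 1*(-175128)) + 191273)) = -1/(777642 + √((68 - 1*(-175128)) + 191273)) = -1/(777642 + √((68 + 175128) + 191273)) = -1/(777642 + √(175196 + 191273)) = -1/(777642 + √366469)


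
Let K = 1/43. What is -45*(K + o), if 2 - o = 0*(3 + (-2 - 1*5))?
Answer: -3915/43 ≈ -91.047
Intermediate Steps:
K = 1/43 ≈ 0.023256
o = 2 (o = 2 - 0*(3 + (-2 - 1*5)) = 2 - 0*(3 + (-2 - 5)) = 2 - 0*(3 - 7) = 2 - 0*(-4) = 2 - 1*0 = 2 + 0 = 2)
-45*(K + o) = -45*(1/43 + 2) = -45*87/43 = -3915/43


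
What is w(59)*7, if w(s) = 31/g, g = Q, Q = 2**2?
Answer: 217/4 ≈ 54.250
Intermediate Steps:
Q = 4
g = 4
w(s) = 31/4
w(59)*7 = (31/4)*7 = 217/4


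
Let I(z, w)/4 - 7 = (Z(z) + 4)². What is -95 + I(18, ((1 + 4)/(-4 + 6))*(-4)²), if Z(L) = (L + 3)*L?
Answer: 583629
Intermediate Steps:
Z(L) = L*(3 + L) (Z(L) = (3 + L)*L = L*(3 + L))
I(z, w) = 28 + 4*(4 + z*(3 + z))² (I(z, w) = 28 + 4*(z*(3 + z) + 4)² = 28 + 4*(4 + z*(3 + z))²)
-95 + I(18, ((1 + 4)/(-4 + 6))*(-4)²) = -95 + (28 + 4*(4 + 18*(3 + 18))²) = -95 + (28 + 4*(4 + 18*21)²) = -95 + (28 + 4*(4 + 378)²) = -95 + (28 + 4*382²) = -95 + (28 + 4*145924) = -95 + (28 + 583696) = -95 + 583724 = 583629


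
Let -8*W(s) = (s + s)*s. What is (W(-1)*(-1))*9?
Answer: 9/4 ≈ 2.2500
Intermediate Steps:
W(s) = -s²/4 (W(s) = -(s + s)*s/8 = -2*s*s/8 = -s²/4)
(W(-1)*(-1))*9 = (-¼*(-1)²*(-1))*9 = (-¼*1*(-1))*9 = -¼*(-1)*9 = (¼)*9 = 9/4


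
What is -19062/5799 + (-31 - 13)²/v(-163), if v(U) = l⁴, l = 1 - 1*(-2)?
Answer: 3227614/156573 ≈ 20.614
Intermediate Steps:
l = 3 (l = 1 + 2 = 3)
v(U) = 81 (v(U) = 3⁴ = 81)
-19062/5799 + (-31 - 13)²/v(-163) = -19062/5799 + (-31 - 13)²/81 = -19062*1/5799 + (-44)²*(1/81) = -6354/1933 + 1936*(1/81) = -6354/1933 + 1936/81 = 3227614/156573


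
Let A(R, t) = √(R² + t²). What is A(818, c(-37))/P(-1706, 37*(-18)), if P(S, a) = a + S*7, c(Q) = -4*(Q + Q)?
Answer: -√189185/6304 ≈ -0.068997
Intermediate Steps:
c(Q) = -8*Q
P(S, a) = a + 7*S
A(818, c(-37))/P(-1706, 37*(-18)) = √(818² + (-8*(-37))²)/(37*(-18) + 7*(-1706)) = √(669124 + 296²)/(-666 - 11942) = √(669124 + 87616)/(-12608) = √756740*(-1/12608) = (2*√189185)*(-1/12608) = -√189185/6304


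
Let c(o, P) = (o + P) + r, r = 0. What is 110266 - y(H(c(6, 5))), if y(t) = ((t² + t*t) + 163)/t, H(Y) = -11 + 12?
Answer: 110101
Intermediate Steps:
c(o, P) = P + o (c(o, P) = (o + P) + 0 = (P + o) + 0 = P + o)
H(Y) = 1
y(t) = (163 + 2*t²)/t (y(t) = ((t² + t²) + 163)/t = (2*t² + 163)/t = (163 + 2*t²)/t)
110266 - y(H(c(6, 5))) = 110266 - (2*1 + 163/1) = 110266 - (2 + 163*1) = 110266 - (2 + 163) = 110266 - 1*165 = 110266 - 165 = 110101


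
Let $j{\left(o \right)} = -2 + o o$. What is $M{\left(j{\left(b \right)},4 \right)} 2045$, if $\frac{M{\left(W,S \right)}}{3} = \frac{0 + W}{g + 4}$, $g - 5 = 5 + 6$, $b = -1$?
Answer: $- \frac{1227}{4} \approx -306.75$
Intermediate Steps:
$j{\left(o \right)} = -2 + o^{2}$
$g = 16$ ($g = 5 + \left(5 + 6\right) = 5 + 11 = 16$)
$M{\left(W,S \right)} = \frac{3 W}{20}$ ($M{\left(W,S \right)} = 3 \frac{0 + W}{16 + 4} = 3 \frac{W}{20} = \frac{3 W}{20}$)
$M{\left(j{\left(b \right)},4 \right)} 2045 = \frac{3 \left(-2 + \left(-1\right)^{2}\right)}{20} \cdot 2045 = \frac{3 \left(-2 + 1\right)}{20} \cdot 2045 = \frac{3}{20} \left(-1\right) 2045 = \left(- \frac{3}{20}\right) 2045 = - \frac{1227}{4}$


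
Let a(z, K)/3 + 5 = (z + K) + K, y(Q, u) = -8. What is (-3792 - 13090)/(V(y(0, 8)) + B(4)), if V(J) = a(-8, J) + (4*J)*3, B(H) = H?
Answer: 16882/179 ≈ 94.313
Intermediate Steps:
a(z, K) = -15 + 3*z + 6*K (a(z, K) = -15 + 3*((z + K) + K) = -15 + 3*((K + z) + K) = -15 + 3*(z + 2*K) = -15 + (3*z + 6*K) = -15 + 3*z + 6*K)
V(J) = -39 + 18*J (V(J) = (-15 + 3*(-8) + 6*J) + (4*J)*3 = (-15 - 24 + 6*J) + 12*J = (-39 + 6*J) + 12*J = -39 + 18*J)
(-3792 - 13090)/(V(y(0, 8)) + B(4)) = (-3792 - 13090)/((-39 + 18*(-8)) + 4) = -16882/((-39 - 144) + 4) = -16882/(-183 + 4) = -16882/(-179) = -16882*(-1/179) = 16882/179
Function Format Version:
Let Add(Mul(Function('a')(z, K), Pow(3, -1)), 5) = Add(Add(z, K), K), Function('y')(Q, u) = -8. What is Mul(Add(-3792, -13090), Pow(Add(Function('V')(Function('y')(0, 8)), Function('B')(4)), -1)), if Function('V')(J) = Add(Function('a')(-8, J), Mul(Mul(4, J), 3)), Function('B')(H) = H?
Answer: Rational(16882, 179) ≈ 94.313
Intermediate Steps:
Function('a')(z, K) = Add(-15, Mul(3, z), Mul(6, K)) (Function('a')(z, K) = Add(-15, Mul(3, Add(Add(z, K), K))) = Add(-15, Mul(3, Add(Add(K, z), K))) = Add(-15, Mul(3, Add(z, Mul(2, K)))) = Add(-15, Add(Mul(3, z), Mul(6, K))) = Add(-15, Mul(3, z), Mul(6, K)))
Function('V')(J) = Add(-39, Mul(18, J)) (Function('V')(J) = Add(Add(-15, Mul(3, -8), Mul(6, J)), Mul(Mul(4, J), 3)) = Add(Add(-15, -24, Mul(6, J)), Mul(12, J)) = Add(Add(-39, Mul(6, J)), Mul(12, J)) = Add(-39, Mul(18, J)))
Mul(Add(-3792, -13090), Pow(Add(Function('V')(Function('y')(0, 8)), Function('B')(4)), -1)) = Mul(Add(-3792, -13090), Pow(Add(Add(-39, Mul(18, -8)), 4), -1)) = Mul(-16882, Pow(Add(Add(-39, -144), 4), -1)) = Mul(-16882, Pow(Add(-183, 4), -1)) = Mul(-16882, Pow(-179, -1)) = Mul(-16882, Rational(-1, 179)) = Rational(16882, 179)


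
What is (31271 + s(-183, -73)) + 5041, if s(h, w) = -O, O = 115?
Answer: 36197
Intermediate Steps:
s(h, w) = -115 (s(h, w) = -1*115 = -115)
(31271 + s(-183, -73)) + 5041 = (31271 - 115) + 5041 = 31156 + 5041 = 36197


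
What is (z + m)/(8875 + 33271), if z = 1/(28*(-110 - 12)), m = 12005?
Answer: 41009079/143970736 ≈ 0.28484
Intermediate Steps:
z = -1/3416 (z = 1/(28*(-122)) = 1/(-3416) = -1/3416 ≈ -0.00029274)
(z + m)/(8875 + 33271) = (-1/3416 + 12005)/(8875 + 33271) = (41009079/3416)/42146 = (41009079/3416)*(1/42146) = 41009079/143970736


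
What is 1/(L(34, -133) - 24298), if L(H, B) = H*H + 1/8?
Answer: -8/185135 ≈ -4.3212e-5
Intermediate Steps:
L(H, B) = 1/8 + H**2 (L(H, B) = H**2 + 1/8 = 1/8 + H**2)
1/(L(34, -133) - 24298) = 1/((1/8 + 34**2) - 24298) = 1/((1/8 + 1156) - 24298) = 1/(9249/8 - 24298) = 1/(-185135/8) = -8/185135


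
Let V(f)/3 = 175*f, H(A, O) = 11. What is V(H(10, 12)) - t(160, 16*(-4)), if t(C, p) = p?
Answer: 5839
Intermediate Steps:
V(f) = 525*f (V(f) = 3*(175*f) = 525*f)
V(H(10, 12)) - t(160, 16*(-4)) = 525*11 - 16*(-4) = 5775 - 1*(-64) = 5775 + 64 = 5839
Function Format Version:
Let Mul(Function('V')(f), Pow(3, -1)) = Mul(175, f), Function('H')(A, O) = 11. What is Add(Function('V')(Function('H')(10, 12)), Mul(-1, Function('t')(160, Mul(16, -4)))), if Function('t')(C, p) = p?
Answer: 5839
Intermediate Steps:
Function('V')(f) = Mul(525, f) (Function('V')(f) = Mul(3, Mul(175, f)) = Mul(525, f))
Add(Function('V')(Function('H')(10, 12)), Mul(-1, Function('t')(160, Mul(16, -4)))) = Add(Mul(525, 11), Mul(-1, Mul(16, -4))) = Add(5775, Mul(-1, -64)) = Add(5775, 64) = 5839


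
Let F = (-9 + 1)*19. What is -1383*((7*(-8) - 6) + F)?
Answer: 295962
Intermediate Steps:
F = -152 (F = -8*19 = -152)
-1383*((7*(-8) - 6) + F) = -1383*((7*(-8) - 6) - 152) = -1383*((-56 - 6) - 152) = -1383*(-62 - 152) = -1383*(-214) = 295962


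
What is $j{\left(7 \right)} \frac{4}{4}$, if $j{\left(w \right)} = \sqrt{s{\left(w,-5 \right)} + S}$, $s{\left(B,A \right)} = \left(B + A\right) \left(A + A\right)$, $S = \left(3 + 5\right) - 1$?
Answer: $i \sqrt{13} \approx 3.6056 i$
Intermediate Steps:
$S = 7$ ($S = 8 - 1 = 7$)
$s{\left(B,A \right)} = 2 A \left(A + B\right)$ ($s{\left(B,A \right)} = \left(A + B\right) 2 A = 2 A \left(A + B\right)$)
$j{\left(w \right)} = \sqrt{57 - 10 w}$ ($j{\left(w \right)} = \sqrt{2 \left(-5\right) \left(-5 + w\right) + 7} = \sqrt{\left(50 - 10 w\right) + 7} = \sqrt{57 - 10 w}$)
$j{\left(7 \right)} \frac{4}{4} = \sqrt{57 - 70} \cdot \frac{4}{4} = \sqrt{57 - 70} \cdot 4 \cdot \frac{1}{4} = \sqrt{-13} \cdot 1 = i \sqrt{13} \cdot 1 = i \sqrt{13}$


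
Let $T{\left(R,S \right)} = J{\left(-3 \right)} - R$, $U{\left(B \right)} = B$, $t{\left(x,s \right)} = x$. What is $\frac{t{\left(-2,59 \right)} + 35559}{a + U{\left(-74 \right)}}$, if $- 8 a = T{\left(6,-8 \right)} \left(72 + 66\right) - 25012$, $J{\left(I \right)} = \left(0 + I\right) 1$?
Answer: $\frac{142228}{12831} \approx 11.085$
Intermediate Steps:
$J{\left(I \right)} = I$ ($J{\left(I \right)} = I 1 = I$)
$T{\left(R,S \right)} = -3 - R$
$a = \frac{13127}{4}$ ($a = - \frac{\left(-3 - 6\right) \left(72 + 66\right) - 25012}{8} = - \frac{\left(-3 - 6\right) 138 - 25012}{8} = - \frac{\left(-9\right) 138 - 25012}{8} = - \frac{-1242 - 25012}{8} = \left(- \frac{1}{8}\right) \left(-26254\right) = \frac{13127}{4} \approx 3281.8$)
$\frac{t{\left(-2,59 \right)} + 35559}{a + U{\left(-74 \right)}} = \frac{-2 + 35559}{\frac{13127}{4} - 74} = \frac{35557}{\frac{12831}{4}} = 35557 \cdot \frac{4}{12831} = \frac{142228}{12831}$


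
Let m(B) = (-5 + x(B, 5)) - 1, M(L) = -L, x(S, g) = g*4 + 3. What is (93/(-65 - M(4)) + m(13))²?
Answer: 891136/3721 ≈ 239.49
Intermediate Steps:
x(S, g) = 3 + 4*g (x(S, g) = 4*g + 3 = 3 + 4*g)
m(B) = 17 (m(B) = (-5 + (3 + 4*5)) - 1 = (-5 + (3 + 20)) - 1 = (-5 + 23) - 1 = 18 - 1 = 17)
(93/(-65 - M(4)) + m(13))² = (93/(-65 - (-1)*4) + 17)² = (93/(-65 - 1*(-4)) + 17)² = (93/(-65 + 4) + 17)² = (93/(-61) + 17)² = (93*(-1/61) + 17)² = (-93/61 + 17)² = (944/61)² = 891136/3721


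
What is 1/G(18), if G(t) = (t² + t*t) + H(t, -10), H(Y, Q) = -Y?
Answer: 1/630 ≈ 0.0015873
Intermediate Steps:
G(t) = -t + 2*t² (G(t) = (t² + t*t) - t = (t² + t²) - t = 2*t² - t = -t + 2*t²)
1/G(18) = 1/(18*(-1 + 2*18)) = 1/(18*(-1 + 36)) = 1/(18*35) = 1/630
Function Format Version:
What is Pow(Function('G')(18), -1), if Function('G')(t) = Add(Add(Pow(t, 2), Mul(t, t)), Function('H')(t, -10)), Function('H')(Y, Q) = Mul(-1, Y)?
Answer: Rational(1, 630) ≈ 0.0015873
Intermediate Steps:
Function('G')(t) = Add(Mul(-1, t), Mul(2, Pow(t, 2))) (Function('G')(t) = Add(Add(Pow(t, 2), Mul(t, t)), Mul(-1, t)) = Add(Add(Pow(t, 2), Pow(t, 2)), Mul(-1, t)) = Add(Mul(2, Pow(t, 2)), Mul(-1, t)) = Add(Mul(-1, t), Mul(2, Pow(t, 2))))
Pow(Function('G')(18), -1) = Pow(Mul(18, Add(-1, Mul(2, 18))), -1) = Pow(Mul(18, Add(-1, 36)), -1) = Pow(Mul(18, 35), -1) = Pow(630, -1) = Rational(1, 630)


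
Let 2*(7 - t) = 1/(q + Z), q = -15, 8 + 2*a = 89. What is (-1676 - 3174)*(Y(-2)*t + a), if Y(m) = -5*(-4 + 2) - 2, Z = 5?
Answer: -469965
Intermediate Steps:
a = 81/2 (a = -4 + (1/2)*89 = -4 + 89/2 = 81/2 ≈ 40.500)
t = 141/20 (t = 7 - 1/(2*(-15 + 5)) = 7 - 1/2/(-10) = 7 - 1/2*(-1/10) = 7 + 1/20 = 141/20 ≈ 7.0500)
Y(m) = 8 (Y(m) = -5*(-2) - 2 = 10 - 2 = 8)
(-1676 - 3174)*(Y(-2)*t + a) = (-1676 - 3174)*(8*(141/20) + 81/2) = -4850*(282/5 + 81/2) = -4850*969/10 = -469965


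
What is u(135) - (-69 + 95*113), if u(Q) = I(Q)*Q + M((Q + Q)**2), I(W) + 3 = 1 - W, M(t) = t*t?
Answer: 5314380839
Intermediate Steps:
M(t) = t**2
I(W) = -2 - W (I(W) = -3 + (1 - W) = -2 - W)
u(Q) = 16*Q**4 + Q*(-2 - Q) (u(Q) = (-2 - Q)*Q + ((Q + Q)**2)**2 = Q*(-2 - Q) + ((2*Q)**2)**2 = Q*(-2 - Q) + (4*Q**2)**2 = Q*(-2 - Q) + 16*Q**4 = 16*Q**4 + Q*(-2 - Q))
u(135) - (-69 + 95*113) = 135*(-2 - 1*135 + 16*135**3) - (-69 + 95*113) = 135*(-2 - 135 + 16*2460375) - (-69 + 10735) = 135*(-2 - 135 + 39366000) - 1*10666 = 135*39365863 - 10666 = 5314391505 - 10666 = 5314380839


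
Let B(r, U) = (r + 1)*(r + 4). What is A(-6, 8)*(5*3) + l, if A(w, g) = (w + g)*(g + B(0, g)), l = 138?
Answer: 498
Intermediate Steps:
B(r, U) = (1 + r)*(4 + r)
A(w, g) = (4 + g)*(g + w) (A(w, g) = (w + g)*(g + (4 + 0**2 + 5*0)) = (g + w)*(g + (4 + 0 + 0)) = (g + w)*(g + 4) = (g + w)*(4 + g) = (4 + g)*(g + w))
A(-6, 8)*(5*3) + l = (8**2 + 4*8 + 4*(-6) + 8*(-6))*(5*3) + 138 = (64 + 32 - 24 - 48)*15 + 138 = 24*15 + 138 = 360 + 138 = 498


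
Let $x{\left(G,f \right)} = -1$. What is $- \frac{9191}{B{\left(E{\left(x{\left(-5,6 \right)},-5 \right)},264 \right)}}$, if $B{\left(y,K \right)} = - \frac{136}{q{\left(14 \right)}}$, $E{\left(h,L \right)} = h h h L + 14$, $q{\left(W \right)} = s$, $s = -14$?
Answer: $- \frac{64337}{68} \approx -946.13$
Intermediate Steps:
$q{\left(W \right)} = -14$
$E{\left(h,L \right)} = 14 + L h^{3}$ ($E{\left(h,L \right)} = h^{2} h L + 14 = h^{3} L + 14 = L h^{3} + 14 = 14 + L h^{3}$)
$B{\left(y,K \right)} = \frac{68}{7}$ ($B{\left(y,K \right)} = - \frac{136}{-14} = \left(-136\right) \left(- \frac{1}{14}\right) = \frac{68}{7}$)
$- \frac{9191}{B{\left(E{\left(x{\left(-5,6 \right)},-5 \right)},264 \right)}} = - \frac{9191}{\frac{68}{7}} = \left(-9191\right) \frac{7}{68} = - \frac{64337}{68}$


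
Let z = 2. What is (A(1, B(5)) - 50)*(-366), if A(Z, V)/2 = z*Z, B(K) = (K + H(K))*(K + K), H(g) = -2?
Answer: 16836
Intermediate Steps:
B(K) = 2*K*(-2 + K) (B(K) = (K - 2)*(K + K) = (-2 + K)*(2*K) = 2*K*(-2 + K))
A(Z, V) = 4*Z (A(Z, V) = 2*(2*Z) = 4*Z)
(A(1, B(5)) - 50)*(-366) = (4*1 - 50)*(-366) = (4 - 50)*(-366) = -46*(-366) = 16836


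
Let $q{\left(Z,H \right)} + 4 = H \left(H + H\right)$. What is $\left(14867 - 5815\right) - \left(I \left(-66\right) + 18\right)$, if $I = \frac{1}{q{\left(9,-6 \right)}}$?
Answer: $\frac{307189}{34} \approx 9035.0$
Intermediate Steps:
$q{\left(Z,H \right)} = -4 + 2 H^{2}$ ($q{\left(Z,H \right)} = -4 + H \left(H + H\right) = -4 + H 2 H = -4 + 2 H^{2}$)
$I = \frac{1}{68}$ ($I = \frac{1}{-4 + 2 \left(-6\right)^{2}} = \frac{1}{-4 + 2 \cdot 36} = \frac{1}{-4 + 72} = \frac{1}{68} \approx 0.014706$)
$\left(14867 - 5815\right) - \left(I \left(-66\right) + 18\right) = \left(14867 - 5815\right) - \left(\frac{1}{68} \left(-66\right) + 18\right) = \left(14867 - 5815\right) - \left(- \frac{33}{34} + 18\right) = 9052 - \frac{579}{34} = \frac{307189}{34}$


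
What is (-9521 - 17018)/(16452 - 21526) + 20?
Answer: 128019/5074 ≈ 25.230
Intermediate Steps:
(-9521 - 17018)/(16452 - 21526) + 20 = -26539/(-5074) + 20 = -26539*(-1/5074) + 20 = 26539/5074 + 20 = 128019/5074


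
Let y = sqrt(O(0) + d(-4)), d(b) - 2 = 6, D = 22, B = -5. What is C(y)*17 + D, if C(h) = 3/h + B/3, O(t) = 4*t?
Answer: -19/3 + 51*sqrt(2)/4 ≈ 11.698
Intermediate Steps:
d(b) = 8 (d(b) = 2 + 6 = 8)
y = 2*sqrt(2) (y = sqrt(4*0 + 8) = sqrt(0 + 8) = sqrt(8) = 2*sqrt(2) ≈ 2.8284)
C(h) = -5/3 + 3/h (C(h) = 3/h - 5/3 = -5/3 + 3/h)
C(y)*17 + D = (-5/3 + 3/((2*sqrt(2))))*17 + 22 = (-5/3 + 3*(sqrt(2)/4))*17 + 22 = (-5/3 + 3*sqrt(2)/4)*17 + 22 = (-85/3 + 51*sqrt(2)/4) + 22 = -19/3 + 51*sqrt(2)/4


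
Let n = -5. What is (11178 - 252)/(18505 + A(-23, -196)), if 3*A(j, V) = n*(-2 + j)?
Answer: 16389/27820 ≈ 0.58911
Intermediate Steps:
A(j, V) = 10/3 - 5*j/3 (A(j, V) = (-5*(-2 + j))/3 = (10 - 5*j)/3 = 10/3 - 5*j/3)
(11178 - 252)/(18505 + A(-23, -196)) = (11178 - 252)/(18505 + (10/3 - 5/3*(-23))) = 10926/(18505 + (10/3 + 115/3)) = 10926/(18505 + 125/3) = 10926/(55640/3) = 10926*(3/55640) = 16389/27820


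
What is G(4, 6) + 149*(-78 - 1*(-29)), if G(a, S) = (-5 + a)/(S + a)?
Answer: -73011/10 ≈ -7301.1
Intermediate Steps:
G(a, S) = (-5 + a)/(S + a)
G(4, 6) + 149*(-78 - 1*(-29)) = (-5 + 4)/(6 + 4) + 149*(-78 - 1*(-29)) = -1/10 + 149*(-78 + 29) = (⅒)*(-1) + 149*(-49) = -⅒ - 7301 = -73011/10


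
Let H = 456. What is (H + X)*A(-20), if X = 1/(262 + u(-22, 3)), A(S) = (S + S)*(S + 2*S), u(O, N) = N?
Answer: 58003680/53 ≈ 1.0944e+6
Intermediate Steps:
A(S) = 6*S² (A(S) = (2*S)*(3*S) = 6*S²)
X = 1/265 (X = 1/(262 + 3) = 1/265 ≈ 0.0037736)
(H + X)*A(-20) = (456 + 1/265)*(6*(-20)²) = 120841*(6*400)/265 = (120841/265)*2400 = 58003680/53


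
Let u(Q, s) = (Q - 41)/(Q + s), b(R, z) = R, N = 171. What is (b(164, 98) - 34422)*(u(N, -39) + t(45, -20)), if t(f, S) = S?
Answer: 21496895/33 ≈ 6.5142e+5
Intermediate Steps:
u(Q, s) = (-41 + Q)/(Q + s)
(b(164, 98) - 34422)*(u(N, -39) + t(45, -20)) = (164 - 34422)*((-41 + 171)/(171 - 39) - 20) = -34258*(130/132 - 20) = -34258*((1/132)*130 - 20) = -34258*(65/66 - 20) = -34258*(-1255/66) = 21496895/33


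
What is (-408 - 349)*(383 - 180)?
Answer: -153671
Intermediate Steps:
(-408 - 349)*(383 - 180) = -757*203 = -153671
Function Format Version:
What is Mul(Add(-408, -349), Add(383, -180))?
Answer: -153671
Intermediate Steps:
Mul(Add(-408, -349), Add(383, -180)) = Mul(-757, 203) = -153671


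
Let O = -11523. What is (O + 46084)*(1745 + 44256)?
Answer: 1589840561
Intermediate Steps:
(O + 46084)*(1745 + 44256) = (-11523 + 46084)*(1745 + 44256) = 34561*46001 = 1589840561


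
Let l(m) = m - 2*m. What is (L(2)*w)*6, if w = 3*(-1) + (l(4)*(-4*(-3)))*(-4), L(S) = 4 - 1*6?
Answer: -2268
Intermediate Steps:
L(S) = -2 (L(S) = 4 - 6 = -2)
l(m) = -m
w = 189 (w = 3*(-1) + ((-1*4)*(-4*(-3)))*(-4) = -3 - 4*12*(-4) = -3 - 48*(-4) = -3 + 192 = 189)
(L(2)*w)*6 = -2*189*6 = -378*6 = -2268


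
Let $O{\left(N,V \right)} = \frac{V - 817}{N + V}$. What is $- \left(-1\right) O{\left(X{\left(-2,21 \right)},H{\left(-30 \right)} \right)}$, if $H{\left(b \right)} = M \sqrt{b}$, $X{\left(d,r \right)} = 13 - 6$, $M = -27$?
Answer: $\frac{- 817 i + 27 \sqrt{30}}{7 i + 27 \sqrt{30}} \approx 0.73685 - 5.5594 i$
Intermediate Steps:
$X{\left(d,r \right)} = 7$
$H{\left(b \right)} = - 27 \sqrt{b}$
$O{\left(N,V \right)} = \frac{-817 + V}{N + V}$
$- \left(-1\right) O{\left(X{\left(-2,21 \right)},H{\left(-30 \right)} \right)} = - \left(-1\right) \frac{-817 - 27 \sqrt{-30}}{7 - 27 \sqrt{-30}} = - \left(-1\right) \frac{-817 - 27 i \sqrt{30}}{7 - 27 i \sqrt{30}} = - \frac{\left(-1\right) \left(-817 - 27 i \sqrt{30}\right)}{7 - 27 i \sqrt{30}} = \frac{-817 - 27 i \sqrt{30}}{7 - 27 i \sqrt{30}}$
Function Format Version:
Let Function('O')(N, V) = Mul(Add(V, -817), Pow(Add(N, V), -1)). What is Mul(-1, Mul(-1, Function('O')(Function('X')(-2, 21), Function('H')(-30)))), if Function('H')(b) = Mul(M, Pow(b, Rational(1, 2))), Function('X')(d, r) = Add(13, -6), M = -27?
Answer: Mul(Pow(Add(Mul(7, I), Mul(27, Pow(30, Rational(1, 2)))), -1), Add(Mul(-817, I), Mul(27, Pow(30, Rational(1, 2))))) ≈ Add(0.73685, Mul(-5.5594, I))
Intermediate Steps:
Function('X')(d, r) = 7
Function('H')(b) = Mul(-27, Pow(b, Rational(1, 2)))
Function('O')(N, V) = Mul(Pow(Add(N, V), -1), Add(-817, V)) (Function('O')(N, V) = Mul(Add(-817, V), Pow(Add(N, V), -1)) = Mul(Pow(Add(N, V), -1), Add(-817, V)))
Mul(-1, Mul(-1, Function('O')(Function('X')(-2, 21), Function('H')(-30)))) = Mul(-1, Mul(-1, Mul(Pow(Add(7, Mul(-27, Pow(-30, Rational(1, 2)))), -1), Add(-817, Mul(-27, Pow(-30, Rational(1, 2))))))) = Mul(-1, Mul(-1, Mul(Pow(Add(7, Mul(-27, Mul(I, Pow(30, Rational(1, 2))))), -1), Add(-817, Mul(-27, Mul(I, Pow(30, Rational(1, 2)))))))) = Mul(-1, Mul(-1, Mul(Pow(Add(7, Mul(-27, I, Pow(30, Rational(1, 2)))), -1), Add(-817, Mul(-27, I, Pow(30, Rational(1, 2))))))) = Mul(-1, Mul(-1, Pow(Add(7, Mul(-27, I, Pow(30, Rational(1, 2)))), -1), Add(-817, Mul(-27, I, Pow(30, Rational(1, 2)))))) = Mul(Pow(Add(7, Mul(-27, I, Pow(30, Rational(1, 2)))), -1), Add(-817, Mul(-27, I, Pow(30, Rational(1, 2)))))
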